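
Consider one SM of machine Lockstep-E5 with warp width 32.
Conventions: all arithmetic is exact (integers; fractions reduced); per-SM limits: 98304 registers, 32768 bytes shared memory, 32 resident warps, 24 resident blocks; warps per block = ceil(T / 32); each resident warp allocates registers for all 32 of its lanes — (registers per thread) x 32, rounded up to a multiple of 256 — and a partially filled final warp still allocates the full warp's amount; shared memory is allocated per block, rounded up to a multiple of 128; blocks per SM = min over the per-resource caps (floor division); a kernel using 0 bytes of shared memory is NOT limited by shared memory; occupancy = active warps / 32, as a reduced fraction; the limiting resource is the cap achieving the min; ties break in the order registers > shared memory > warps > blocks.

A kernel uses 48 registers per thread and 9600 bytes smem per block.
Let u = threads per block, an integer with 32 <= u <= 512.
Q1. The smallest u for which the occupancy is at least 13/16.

Answer: u = 257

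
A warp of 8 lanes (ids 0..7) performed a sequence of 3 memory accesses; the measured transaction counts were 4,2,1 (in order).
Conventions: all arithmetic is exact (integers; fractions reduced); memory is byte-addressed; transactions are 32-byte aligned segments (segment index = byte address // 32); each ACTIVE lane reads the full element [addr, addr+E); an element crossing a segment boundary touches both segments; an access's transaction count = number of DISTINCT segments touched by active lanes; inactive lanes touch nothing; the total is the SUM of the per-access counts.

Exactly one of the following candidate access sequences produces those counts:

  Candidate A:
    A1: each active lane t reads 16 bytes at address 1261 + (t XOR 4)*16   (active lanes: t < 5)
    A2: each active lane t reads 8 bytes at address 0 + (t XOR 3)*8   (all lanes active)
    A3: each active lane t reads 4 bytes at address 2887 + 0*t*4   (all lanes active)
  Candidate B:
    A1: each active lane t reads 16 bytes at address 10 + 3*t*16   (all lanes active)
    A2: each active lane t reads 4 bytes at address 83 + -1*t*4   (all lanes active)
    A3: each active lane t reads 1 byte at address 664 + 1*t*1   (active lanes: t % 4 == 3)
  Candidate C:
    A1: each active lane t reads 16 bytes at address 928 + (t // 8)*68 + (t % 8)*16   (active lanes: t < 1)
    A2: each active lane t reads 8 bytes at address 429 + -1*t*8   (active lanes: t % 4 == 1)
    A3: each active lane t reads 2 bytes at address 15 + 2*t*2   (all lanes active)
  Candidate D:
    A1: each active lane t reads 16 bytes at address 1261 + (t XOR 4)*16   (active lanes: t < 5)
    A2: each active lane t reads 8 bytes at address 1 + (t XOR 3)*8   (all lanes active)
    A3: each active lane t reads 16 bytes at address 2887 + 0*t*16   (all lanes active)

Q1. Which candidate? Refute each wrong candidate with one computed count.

B: A1 gives 12 transactions, not 4
C: A1 gives 1 transaction, not 4
D: A2 gives 3 transactions, not 2
A: all counts match (4,2,1)

Answer: A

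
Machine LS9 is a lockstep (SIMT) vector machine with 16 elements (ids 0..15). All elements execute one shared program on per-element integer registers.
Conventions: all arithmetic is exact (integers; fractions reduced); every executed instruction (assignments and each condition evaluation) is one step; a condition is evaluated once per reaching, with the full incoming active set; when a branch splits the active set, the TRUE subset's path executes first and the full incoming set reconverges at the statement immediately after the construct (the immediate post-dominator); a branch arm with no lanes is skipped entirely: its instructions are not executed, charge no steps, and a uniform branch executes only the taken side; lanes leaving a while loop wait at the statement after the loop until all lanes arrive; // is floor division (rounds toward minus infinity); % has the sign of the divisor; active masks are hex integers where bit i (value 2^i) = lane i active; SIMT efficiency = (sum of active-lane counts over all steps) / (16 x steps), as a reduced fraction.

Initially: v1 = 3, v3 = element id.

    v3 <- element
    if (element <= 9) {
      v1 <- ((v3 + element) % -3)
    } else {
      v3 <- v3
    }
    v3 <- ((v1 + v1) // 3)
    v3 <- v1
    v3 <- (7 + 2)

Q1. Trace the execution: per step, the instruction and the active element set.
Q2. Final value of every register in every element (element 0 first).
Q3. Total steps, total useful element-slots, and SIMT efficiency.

step 0: v3 <- element                0xffff
step 1: eval (element <= 9)          0xffff
step 2: v1 <- ((v3 + element) % -3)  0x03ff
step 3: v3 <- v3                     0xfc00
step 4: v3 <- ((v1 + v1) // 3)       0xffff
step 5: v3 <- v1                     0xffff
step 6: v3 <- (7 + 2)                0xffff

Answer: 7 steps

v1: 0,-1,-2,0,-1,-2,0,-1,-2,0,3,3,3,3,3,3
v3: 9,9,9,9,9,9,9,9,9,9,9,9,9,9,9,9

steps = 7; useful = 96; efficiency = 96/112 = 6/7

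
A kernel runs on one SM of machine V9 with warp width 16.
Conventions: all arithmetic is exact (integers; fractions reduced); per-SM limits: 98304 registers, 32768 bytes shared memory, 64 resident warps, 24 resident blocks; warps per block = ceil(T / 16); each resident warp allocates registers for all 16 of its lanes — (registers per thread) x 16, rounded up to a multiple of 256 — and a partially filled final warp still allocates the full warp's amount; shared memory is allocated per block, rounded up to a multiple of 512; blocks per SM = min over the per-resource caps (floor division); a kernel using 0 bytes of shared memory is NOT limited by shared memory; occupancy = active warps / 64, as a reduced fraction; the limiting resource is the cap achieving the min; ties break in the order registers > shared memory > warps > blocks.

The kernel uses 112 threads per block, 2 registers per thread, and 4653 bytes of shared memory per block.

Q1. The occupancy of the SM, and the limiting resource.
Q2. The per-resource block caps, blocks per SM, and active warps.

Answer: occupancy 21/32, limited by shared memory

registers: 54 blocks
shared memory: 6 blocks
warps: 9 blocks
blocks: 24 blocks

Answer: 6 blocks, 42 active warps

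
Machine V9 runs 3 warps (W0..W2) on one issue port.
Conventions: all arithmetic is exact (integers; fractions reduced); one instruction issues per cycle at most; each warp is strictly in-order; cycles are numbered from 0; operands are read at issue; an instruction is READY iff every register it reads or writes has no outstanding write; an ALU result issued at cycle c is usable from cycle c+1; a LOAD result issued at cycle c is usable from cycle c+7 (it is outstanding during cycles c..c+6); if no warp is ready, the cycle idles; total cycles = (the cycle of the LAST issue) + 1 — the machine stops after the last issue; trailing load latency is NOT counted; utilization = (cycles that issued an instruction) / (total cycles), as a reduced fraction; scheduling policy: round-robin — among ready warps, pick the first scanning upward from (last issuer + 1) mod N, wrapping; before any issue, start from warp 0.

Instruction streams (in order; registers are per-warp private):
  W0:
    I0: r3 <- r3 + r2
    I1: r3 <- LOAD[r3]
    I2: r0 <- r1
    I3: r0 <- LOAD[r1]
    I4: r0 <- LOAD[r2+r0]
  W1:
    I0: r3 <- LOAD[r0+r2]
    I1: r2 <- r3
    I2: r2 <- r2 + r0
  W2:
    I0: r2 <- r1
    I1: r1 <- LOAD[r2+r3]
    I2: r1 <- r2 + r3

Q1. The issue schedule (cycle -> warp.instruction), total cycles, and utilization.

cycle 0: W0.I0
cycle 1: W1.I0
cycle 2: W2.I0
cycle 3: W0.I1
cycle 4: W2.I1
cycle 5: W0.I2
cycle 6: W0.I3
cycle 7: idle
cycle 8: W1.I1
cycle 9: W1.I2
cycle 10: idle
cycle 11: W2.I2
cycle 12: idle
cycle 13: W0.I4

Answer: 14 cycles, utilization 11/14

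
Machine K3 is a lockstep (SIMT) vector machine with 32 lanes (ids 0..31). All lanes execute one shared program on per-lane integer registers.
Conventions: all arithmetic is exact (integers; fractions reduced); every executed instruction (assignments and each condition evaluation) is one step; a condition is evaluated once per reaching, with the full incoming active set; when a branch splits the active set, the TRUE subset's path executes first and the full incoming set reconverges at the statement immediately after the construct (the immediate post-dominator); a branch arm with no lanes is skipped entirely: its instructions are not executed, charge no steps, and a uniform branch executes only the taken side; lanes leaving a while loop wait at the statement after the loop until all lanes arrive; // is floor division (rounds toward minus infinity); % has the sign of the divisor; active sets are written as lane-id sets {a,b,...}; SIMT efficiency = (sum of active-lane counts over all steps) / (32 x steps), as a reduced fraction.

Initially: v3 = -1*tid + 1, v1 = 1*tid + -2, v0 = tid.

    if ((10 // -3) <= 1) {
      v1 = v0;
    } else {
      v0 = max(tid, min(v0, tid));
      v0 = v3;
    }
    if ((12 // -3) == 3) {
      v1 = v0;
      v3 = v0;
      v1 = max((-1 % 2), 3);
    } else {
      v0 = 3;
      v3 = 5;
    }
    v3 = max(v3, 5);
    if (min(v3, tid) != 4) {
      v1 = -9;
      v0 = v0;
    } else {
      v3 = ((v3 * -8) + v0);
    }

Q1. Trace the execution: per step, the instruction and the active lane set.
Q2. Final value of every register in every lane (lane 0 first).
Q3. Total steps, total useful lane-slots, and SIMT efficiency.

step 0: eval ((10 // -3) <= 1)       {0,1,2,3,4,5,6,7,8,9,10,11,12,13,14,15,16,17,18,19,20,21,22,23,24,25,26,27,28,29,30,31}
step 1: v1 <- v0                     {0,1,2,3,4,5,6,7,8,9,10,11,12,13,14,15,16,17,18,19,20,21,22,23,24,25,26,27,28,29,30,31}
step 2: eval ((12 // -3) == 3)       {0,1,2,3,4,5,6,7,8,9,10,11,12,13,14,15,16,17,18,19,20,21,22,23,24,25,26,27,28,29,30,31}
step 3: v0 <- 3                      {0,1,2,3,4,5,6,7,8,9,10,11,12,13,14,15,16,17,18,19,20,21,22,23,24,25,26,27,28,29,30,31}
step 4: v3 <- 5                      {0,1,2,3,4,5,6,7,8,9,10,11,12,13,14,15,16,17,18,19,20,21,22,23,24,25,26,27,28,29,30,31}
step 5: v3 <- max(v3, 5)             {0,1,2,3,4,5,6,7,8,9,10,11,12,13,14,15,16,17,18,19,20,21,22,23,24,25,26,27,28,29,30,31}
step 6: eval (min(v3, tid) != 4)     {0,1,2,3,4,5,6,7,8,9,10,11,12,13,14,15,16,17,18,19,20,21,22,23,24,25,26,27,28,29,30,31}
step 7: v1 <- -9                     {0,1,2,3,5,6,7,8,9,10,11,12,13,14,15,16,17,18,19,20,21,22,23,24,25,26,27,28,29,30,31}
step 8: v0 <- v0                     {0,1,2,3,5,6,7,8,9,10,11,12,13,14,15,16,17,18,19,20,21,22,23,24,25,26,27,28,29,30,31}
step 9: v3 <- ((v3 * -8) + v0)       {4}

Answer: 10 steps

v3: 5,5,5,5,-37,5,5,5,5,5,5,5,5,5,5,5,5,5,5,5,5,5,5,5,5,5,5,5,5,5,5,5
v1: -9,-9,-9,-9,4,-9,-9,-9,-9,-9,-9,-9,-9,-9,-9,-9,-9,-9,-9,-9,-9,-9,-9,-9,-9,-9,-9,-9,-9,-9,-9,-9
v0: 3,3,3,3,3,3,3,3,3,3,3,3,3,3,3,3,3,3,3,3,3,3,3,3,3,3,3,3,3,3,3,3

steps = 10; useful = 287; efficiency = 287/320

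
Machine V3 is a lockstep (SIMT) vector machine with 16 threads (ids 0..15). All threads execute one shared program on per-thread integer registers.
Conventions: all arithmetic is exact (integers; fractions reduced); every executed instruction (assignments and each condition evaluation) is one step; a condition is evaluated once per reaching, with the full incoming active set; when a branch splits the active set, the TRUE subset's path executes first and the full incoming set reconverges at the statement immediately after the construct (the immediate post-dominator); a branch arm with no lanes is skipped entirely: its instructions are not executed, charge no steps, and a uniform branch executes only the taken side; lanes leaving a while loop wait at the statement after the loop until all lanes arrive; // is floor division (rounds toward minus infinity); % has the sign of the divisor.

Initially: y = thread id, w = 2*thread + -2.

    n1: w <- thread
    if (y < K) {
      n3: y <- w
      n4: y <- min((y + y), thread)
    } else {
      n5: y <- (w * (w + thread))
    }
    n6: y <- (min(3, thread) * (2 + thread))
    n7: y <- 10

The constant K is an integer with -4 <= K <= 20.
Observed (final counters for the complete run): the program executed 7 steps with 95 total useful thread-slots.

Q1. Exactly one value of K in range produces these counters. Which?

Answer: K = 15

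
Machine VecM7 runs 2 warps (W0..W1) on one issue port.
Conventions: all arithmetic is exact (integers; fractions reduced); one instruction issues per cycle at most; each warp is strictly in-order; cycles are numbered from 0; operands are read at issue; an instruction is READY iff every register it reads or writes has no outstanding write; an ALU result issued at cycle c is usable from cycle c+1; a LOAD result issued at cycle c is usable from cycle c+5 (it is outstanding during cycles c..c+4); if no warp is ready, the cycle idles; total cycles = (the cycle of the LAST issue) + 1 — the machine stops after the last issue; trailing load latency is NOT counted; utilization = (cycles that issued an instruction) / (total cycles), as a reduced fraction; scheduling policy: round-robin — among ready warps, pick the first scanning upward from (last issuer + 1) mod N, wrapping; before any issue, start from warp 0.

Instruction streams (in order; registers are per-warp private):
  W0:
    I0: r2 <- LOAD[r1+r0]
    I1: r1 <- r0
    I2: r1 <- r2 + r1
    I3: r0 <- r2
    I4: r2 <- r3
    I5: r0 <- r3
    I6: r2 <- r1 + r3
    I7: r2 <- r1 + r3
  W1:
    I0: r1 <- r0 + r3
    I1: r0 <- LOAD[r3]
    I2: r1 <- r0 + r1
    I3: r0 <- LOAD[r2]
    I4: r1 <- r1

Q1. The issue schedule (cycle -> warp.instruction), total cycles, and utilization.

cycle 0: W0.I0
cycle 1: W1.I0
cycle 2: W0.I1
cycle 3: W1.I1
cycle 4: idle
cycle 5: W0.I2
cycle 6: W0.I3
cycle 7: W0.I4
cycle 8: W1.I2
cycle 9: W0.I5
cycle 10: W1.I3
cycle 11: W0.I6
cycle 12: W1.I4
cycle 13: W0.I7

Answer: 14 cycles, utilization 13/14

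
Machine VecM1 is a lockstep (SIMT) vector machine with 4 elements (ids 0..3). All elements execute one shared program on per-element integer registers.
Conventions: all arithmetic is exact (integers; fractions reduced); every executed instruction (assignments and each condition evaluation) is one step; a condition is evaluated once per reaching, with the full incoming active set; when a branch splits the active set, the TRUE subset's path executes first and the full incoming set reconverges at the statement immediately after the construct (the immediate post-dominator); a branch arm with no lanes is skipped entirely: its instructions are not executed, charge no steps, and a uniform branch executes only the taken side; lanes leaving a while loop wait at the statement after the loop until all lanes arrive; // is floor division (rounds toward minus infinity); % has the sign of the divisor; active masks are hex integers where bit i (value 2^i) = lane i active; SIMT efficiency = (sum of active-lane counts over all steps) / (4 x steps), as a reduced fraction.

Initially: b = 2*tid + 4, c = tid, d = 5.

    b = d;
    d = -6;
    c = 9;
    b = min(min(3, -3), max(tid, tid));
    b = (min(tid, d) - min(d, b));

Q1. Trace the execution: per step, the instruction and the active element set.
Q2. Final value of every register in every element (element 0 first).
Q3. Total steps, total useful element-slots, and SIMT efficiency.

step 0: b <- d                       0xf
step 1: d <- -6                      0xf
step 2: c <- 9                       0xf
step 3: b <- min(min(3, -3), max(tid, tid)) 0xf
step 4: b <- (min(tid, d) - min(d, b)) 0xf

Answer: 5 steps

b: 0,0,0,0
c: 9,9,9,9
d: -6,-6,-6,-6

steps = 5; useful = 20; efficiency = 20/20 = 1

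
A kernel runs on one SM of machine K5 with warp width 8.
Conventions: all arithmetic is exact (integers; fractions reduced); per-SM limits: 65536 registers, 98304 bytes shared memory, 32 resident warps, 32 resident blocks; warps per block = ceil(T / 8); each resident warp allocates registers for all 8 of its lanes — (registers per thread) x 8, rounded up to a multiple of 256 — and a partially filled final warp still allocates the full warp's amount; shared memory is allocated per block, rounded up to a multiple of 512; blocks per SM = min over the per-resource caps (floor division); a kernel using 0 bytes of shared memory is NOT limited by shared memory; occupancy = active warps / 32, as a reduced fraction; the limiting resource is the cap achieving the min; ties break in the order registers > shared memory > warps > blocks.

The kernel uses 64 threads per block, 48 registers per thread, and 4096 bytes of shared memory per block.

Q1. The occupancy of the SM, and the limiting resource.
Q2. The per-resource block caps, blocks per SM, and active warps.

Answer: occupancy 1, limited by warps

registers: 16 blocks
shared memory: 24 blocks
warps: 4 blocks
blocks: 32 blocks

Answer: 4 blocks, 32 active warps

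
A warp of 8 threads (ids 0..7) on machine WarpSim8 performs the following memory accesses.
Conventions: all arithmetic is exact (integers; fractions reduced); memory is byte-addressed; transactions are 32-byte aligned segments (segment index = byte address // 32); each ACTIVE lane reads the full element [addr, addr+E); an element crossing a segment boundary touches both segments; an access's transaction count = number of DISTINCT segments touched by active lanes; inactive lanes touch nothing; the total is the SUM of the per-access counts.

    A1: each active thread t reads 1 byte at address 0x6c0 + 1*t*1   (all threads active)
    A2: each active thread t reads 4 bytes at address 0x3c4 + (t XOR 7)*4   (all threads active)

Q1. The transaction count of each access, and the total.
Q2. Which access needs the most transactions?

A1: 1 transaction
A2: 2 transactions

Answer: 1,2; total 3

Answer: A2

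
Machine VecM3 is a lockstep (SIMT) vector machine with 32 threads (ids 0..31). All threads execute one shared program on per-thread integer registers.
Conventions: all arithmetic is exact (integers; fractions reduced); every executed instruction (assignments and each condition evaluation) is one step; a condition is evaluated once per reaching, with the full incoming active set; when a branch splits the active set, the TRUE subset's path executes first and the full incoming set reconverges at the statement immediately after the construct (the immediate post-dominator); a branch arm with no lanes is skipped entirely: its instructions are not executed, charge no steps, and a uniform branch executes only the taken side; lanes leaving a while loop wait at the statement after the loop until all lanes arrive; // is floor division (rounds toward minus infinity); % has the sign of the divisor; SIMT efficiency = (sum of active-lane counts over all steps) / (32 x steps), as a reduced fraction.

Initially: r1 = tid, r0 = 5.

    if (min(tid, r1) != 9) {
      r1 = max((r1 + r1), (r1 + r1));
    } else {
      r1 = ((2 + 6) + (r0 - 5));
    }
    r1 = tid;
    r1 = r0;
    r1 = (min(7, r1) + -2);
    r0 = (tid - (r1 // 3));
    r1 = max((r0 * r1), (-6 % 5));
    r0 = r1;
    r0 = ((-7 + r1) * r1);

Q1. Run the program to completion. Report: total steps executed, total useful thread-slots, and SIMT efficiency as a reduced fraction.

Answer: 10 steps, 288 useful, 9/10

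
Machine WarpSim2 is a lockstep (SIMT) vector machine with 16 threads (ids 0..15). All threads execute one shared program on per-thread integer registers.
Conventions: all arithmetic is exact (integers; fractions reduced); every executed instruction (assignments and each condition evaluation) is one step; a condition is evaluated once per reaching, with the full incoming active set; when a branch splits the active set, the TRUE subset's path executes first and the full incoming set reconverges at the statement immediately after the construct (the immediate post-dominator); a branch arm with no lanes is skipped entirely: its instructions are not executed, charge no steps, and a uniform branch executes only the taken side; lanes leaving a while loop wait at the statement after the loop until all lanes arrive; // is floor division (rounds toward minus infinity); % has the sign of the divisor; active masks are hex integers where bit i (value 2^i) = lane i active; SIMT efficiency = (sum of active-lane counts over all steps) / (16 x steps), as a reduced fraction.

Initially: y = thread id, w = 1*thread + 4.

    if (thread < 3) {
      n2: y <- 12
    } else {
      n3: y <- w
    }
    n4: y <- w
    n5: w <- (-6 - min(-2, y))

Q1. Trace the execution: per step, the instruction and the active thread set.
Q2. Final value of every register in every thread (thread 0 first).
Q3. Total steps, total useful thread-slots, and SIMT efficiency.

step 0: eval (thread < 3)            0xffff
step 1: y <- 12                      0x0007
step 2: y <- w                       0xfff8
step 3: y <- w                       0xffff
step 4: w <- (-6 - min(-2, y))       0xffff

Answer: 5 steps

y: 4,5,6,7,8,9,10,11,12,13,14,15,16,17,18,19
w: -4,-4,-4,-4,-4,-4,-4,-4,-4,-4,-4,-4,-4,-4,-4,-4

steps = 5; useful = 64; efficiency = 64/80 = 4/5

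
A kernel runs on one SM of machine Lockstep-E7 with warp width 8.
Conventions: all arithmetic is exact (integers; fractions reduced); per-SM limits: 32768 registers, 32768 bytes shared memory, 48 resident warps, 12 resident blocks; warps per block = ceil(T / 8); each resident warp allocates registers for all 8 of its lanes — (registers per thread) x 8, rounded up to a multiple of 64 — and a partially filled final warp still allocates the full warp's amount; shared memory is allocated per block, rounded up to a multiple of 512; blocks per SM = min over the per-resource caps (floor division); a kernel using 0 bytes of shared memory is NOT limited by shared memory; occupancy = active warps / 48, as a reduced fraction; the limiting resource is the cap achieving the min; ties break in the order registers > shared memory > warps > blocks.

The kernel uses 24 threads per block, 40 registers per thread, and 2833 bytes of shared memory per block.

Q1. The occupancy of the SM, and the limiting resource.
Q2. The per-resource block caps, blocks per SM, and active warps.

Answer: occupancy 5/8, limited by shared memory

registers: 34 blocks
shared memory: 10 blocks
warps: 16 blocks
blocks: 12 blocks

Answer: 10 blocks, 30 active warps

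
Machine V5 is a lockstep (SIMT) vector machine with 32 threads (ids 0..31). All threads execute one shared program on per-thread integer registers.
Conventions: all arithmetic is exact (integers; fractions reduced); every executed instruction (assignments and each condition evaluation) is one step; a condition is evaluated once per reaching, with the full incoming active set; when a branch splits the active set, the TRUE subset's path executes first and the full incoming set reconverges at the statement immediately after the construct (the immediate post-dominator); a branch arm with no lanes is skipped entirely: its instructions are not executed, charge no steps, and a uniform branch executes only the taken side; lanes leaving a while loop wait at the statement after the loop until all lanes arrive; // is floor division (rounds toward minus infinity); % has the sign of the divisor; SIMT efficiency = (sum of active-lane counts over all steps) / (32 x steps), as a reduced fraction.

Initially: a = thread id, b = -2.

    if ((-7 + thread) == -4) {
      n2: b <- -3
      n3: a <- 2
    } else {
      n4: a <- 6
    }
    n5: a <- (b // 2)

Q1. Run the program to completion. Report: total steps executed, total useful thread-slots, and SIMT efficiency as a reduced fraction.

Answer: 5 steps, 97 useful, 97/160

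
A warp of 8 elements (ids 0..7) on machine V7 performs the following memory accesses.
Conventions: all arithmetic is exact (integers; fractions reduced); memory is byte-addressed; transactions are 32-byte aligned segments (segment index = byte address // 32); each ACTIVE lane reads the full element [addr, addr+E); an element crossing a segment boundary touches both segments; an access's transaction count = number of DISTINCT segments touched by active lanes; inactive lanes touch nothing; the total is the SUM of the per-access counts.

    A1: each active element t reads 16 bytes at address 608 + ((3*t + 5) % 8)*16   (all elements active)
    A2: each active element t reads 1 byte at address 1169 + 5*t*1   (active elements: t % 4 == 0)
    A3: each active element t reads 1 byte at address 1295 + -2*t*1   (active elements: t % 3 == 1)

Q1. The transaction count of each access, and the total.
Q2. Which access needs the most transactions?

A1: 4 transactions
A2: 2 transactions
A3: 1 transaction

Answer: 4,2,1; total 7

Answer: A1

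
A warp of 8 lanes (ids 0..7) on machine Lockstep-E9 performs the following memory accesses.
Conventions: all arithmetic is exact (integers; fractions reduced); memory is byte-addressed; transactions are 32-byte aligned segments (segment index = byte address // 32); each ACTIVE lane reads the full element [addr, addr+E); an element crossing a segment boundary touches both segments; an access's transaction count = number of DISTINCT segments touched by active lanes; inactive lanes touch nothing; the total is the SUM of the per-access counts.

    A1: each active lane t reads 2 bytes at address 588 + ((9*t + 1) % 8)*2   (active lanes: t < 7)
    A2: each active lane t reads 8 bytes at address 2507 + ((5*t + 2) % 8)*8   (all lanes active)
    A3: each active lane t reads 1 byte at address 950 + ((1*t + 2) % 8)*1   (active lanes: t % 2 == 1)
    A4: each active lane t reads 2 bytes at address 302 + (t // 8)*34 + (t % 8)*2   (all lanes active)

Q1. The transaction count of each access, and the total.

A1: 1 transaction
A2: 3 transactions
A3: 1 transaction
A4: 1 transaction

Answer: 1,3,1,1; total 6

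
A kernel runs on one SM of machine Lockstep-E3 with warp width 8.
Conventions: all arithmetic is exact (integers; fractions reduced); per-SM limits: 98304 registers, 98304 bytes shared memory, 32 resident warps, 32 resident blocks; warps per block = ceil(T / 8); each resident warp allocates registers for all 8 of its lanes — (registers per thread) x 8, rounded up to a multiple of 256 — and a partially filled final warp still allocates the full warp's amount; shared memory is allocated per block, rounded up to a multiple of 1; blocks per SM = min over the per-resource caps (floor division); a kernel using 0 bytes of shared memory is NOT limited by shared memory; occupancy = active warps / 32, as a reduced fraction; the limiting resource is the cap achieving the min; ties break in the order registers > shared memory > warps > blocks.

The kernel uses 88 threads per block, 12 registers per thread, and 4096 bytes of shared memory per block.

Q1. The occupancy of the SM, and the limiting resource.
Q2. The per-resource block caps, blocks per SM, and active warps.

Answer: occupancy 11/16, limited by warps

registers: 34 blocks
shared memory: 24 blocks
warps: 2 blocks
blocks: 32 blocks

Answer: 2 blocks, 22 active warps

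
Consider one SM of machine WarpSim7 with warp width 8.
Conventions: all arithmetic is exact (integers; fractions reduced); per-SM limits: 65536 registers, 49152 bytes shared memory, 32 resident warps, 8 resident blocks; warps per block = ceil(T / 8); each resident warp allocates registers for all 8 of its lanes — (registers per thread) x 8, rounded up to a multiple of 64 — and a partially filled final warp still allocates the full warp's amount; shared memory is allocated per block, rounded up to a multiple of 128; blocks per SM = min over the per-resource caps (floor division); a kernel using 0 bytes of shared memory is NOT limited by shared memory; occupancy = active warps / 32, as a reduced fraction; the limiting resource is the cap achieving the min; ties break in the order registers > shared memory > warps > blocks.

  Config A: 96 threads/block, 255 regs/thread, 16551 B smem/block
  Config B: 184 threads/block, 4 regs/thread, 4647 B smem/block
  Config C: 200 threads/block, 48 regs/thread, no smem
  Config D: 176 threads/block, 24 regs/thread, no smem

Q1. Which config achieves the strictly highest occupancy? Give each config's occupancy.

occupancies: A 3/4, B 23/32, C 25/32, D 11/16

Answer: C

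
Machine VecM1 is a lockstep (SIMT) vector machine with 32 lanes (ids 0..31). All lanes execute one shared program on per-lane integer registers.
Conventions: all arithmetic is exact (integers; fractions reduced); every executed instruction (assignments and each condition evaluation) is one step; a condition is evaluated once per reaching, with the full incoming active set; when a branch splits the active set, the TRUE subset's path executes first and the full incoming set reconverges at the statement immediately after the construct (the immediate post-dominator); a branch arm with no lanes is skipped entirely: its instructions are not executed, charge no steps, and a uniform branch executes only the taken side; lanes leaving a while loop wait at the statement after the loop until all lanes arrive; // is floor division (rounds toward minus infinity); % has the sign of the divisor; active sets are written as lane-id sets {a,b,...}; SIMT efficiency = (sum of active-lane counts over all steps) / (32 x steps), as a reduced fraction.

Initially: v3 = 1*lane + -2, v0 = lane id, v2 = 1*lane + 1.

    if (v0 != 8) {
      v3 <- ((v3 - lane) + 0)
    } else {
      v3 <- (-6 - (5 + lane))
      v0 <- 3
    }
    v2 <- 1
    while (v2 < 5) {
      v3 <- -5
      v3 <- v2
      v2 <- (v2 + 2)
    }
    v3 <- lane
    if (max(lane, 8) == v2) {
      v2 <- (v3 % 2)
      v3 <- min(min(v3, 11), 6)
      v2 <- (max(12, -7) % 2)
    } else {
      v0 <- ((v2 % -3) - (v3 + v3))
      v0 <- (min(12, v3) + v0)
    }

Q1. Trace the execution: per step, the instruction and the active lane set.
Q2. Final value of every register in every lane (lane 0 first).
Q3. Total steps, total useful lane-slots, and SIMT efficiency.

step 0: eval (v0 != 8)               {0,1,2,3,4,5,6,7,8,9,10,11,12,13,14,15,16,17,18,19,20,21,22,23,24,25,26,27,28,29,30,31}
step 1: v3 <- ((v3 - lane) + 0)      {0,1,2,3,4,5,6,7,9,10,11,12,13,14,15,16,17,18,19,20,21,22,23,24,25,26,27,28,29,30,31}
step 2: v3 <- (-6 - (5 + lane))      {8}
step 3: v0 <- 3                      {8}
step 4: v2 <- 1                      {0,1,2,3,4,5,6,7,8,9,10,11,12,13,14,15,16,17,18,19,20,21,22,23,24,25,26,27,28,29,30,31}
step 5: eval (v2 < 5)                {0,1,2,3,4,5,6,7,8,9,10,11,12,13,14,15,16,17,18,19,20,21,22,23,24,25,26,27,28,29,30,31}
step 6: v3 <- -5                     {0,1,2,3,4,5,6,7,8,9,10,11,12,13,14,15,16,17,18,19,20,21,22,23,24,25,26,27,28,29,30,31}
step 7: v3 <- v2                     {0,1,2,3,4,5,6,7,8,9,10,11,12,13,14,15,16,17,18,19,20,21,22,23,24,25,26,27,28,29,30,31}
step 8: v2 <- (v2 + 2)               {0,1,2,3,4,5,6,7,8,9,10,11,12,13,14,15,16,17,18,19,20,21,22,23,24,25,26,27,28,29,30,31}
step 9: eval (v2 < 5)                {0,1,2,3,4,5,6,7,8,9,10,11,12,13,14,15,16,17,18,19,20,21,22,23,24,25,26,27,28,29,30,31}
step 10: v3 <- -5                     {0,1,2,3,4,5,6,7,8,9,10,11,12,13,14,15,16,17,18,19,20,21,22,23,24,25,26,27,28,29,30,31}
step 11: v3 <- v2                     {0,1,2,3,4,5,6,7,8,9,10,11,12,13,14,15,16,17,18,19,20,21,22,23,24,25,26,27,28,29,30,31}
step 12: v2 <- (v2 + 2)               {0,1,2,3,4,5,6,7,8,9,10,11,12,13,14,15,16,17,18,19,20,21,22,23,24,25,26,27,28,29,30,31}
step 13: eval (v2 < 5)                {0,1,2,3,4,5,6,7,8,9,10,11,12,13,14,15,16,17,18,19,20,21,22,23,24,25,26,27,28,29,30,31}
step 14: v3 <- lane                   {0,1,2,3,4,5,6,7,8,9,10,11,12,13,14,15,16,17,18,19,20,21,22,23,24,25,26,27,28,29,30,31}
step 15: eval (max(lane, 8) == v2)    {0,1,2,3,4,5,6,7,8,9,10,11,12,13,14,15,16,17,18,19,20,21,22,23,24,25,26,27,28,29,30,31}
step 16: v0 <- ((v2 % -3) - (v3 + v3)) {0,1,2,3,4,5,6,7,8,9,10,11,12,13,14,15,16,17,18,19,20,21,22,23,24,25,26,27,28,29,30,31}
step 17: v0 <- (min(12, v3) + v0)     {0,1,2,3,4,5,6,7,8,9,10,11,12,13,14,15,16,17,18,19,20,21,22,23,24,25,26,27,28,29,30,31}

Answer: 18 steps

v3: 0,1,2,3,4,5,6,7,8,9,10,11,12,13,14,15,16,17,18,19,20,21,22,23,24,25,26,27,28,29,30,31
v0: -1,-2,-3,-4,-5,-6,-7,-8,-9,-10,-11,-12,-13,-15,-17,-19,-21,-23,-25,-27,-29,-31,-33,-35,-37,-39,-41,-43,-45,-47,-49,-51
v2: 5,5,5,5,5,5,5,5,5,5,5,5,5,5,5,5,5,5,5,5,5,5,5,5,5,5,5,5,5,5,5,5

steps = 18; useful = 513; efficiency = 513/576 = 57/64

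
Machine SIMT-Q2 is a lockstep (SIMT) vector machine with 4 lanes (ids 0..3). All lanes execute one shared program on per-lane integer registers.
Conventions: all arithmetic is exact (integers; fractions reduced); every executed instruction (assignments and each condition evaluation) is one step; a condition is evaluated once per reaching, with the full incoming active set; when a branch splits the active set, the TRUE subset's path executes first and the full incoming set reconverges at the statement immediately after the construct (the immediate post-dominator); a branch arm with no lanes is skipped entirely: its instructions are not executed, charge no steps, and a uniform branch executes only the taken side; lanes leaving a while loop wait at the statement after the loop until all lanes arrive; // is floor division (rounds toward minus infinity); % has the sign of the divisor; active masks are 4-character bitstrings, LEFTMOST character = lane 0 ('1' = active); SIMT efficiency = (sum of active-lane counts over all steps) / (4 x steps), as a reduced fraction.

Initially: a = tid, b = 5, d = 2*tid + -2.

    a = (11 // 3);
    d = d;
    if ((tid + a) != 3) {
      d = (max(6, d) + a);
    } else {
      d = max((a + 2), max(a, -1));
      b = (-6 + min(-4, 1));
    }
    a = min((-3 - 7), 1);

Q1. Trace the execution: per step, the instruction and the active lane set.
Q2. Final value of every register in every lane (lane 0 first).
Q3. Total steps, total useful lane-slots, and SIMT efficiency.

step 0: a <- (11 // 3)               1111
step 1: d <- d                       1111
step 2: eval ((tid + a) != 3)        1111
step 3: d <- (max(6, d) + a)         0111
step 4: d <- max((a + 2), max(a, -1)) 1000
step 5: b <- (-6 + min(-4, 1))       1000
step 6: a <- min((-3 - 7), 1)        1111

Answer: 7 steps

a: -10,-10,-10,-10
b: -10,5,5,5
d: 5,9,9,9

steps = 7; useful = 21; efficiency = 21/28 = 3/4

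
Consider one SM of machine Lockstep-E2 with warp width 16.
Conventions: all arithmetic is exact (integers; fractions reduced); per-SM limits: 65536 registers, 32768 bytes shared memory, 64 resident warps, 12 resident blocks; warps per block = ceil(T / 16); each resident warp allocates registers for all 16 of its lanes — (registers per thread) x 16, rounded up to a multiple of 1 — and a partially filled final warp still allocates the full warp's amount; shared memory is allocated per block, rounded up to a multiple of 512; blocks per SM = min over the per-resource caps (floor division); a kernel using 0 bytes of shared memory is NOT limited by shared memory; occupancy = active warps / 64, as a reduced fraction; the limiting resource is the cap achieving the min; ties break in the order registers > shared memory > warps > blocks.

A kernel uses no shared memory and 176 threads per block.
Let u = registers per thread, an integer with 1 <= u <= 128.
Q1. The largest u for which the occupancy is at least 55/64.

Answer: u = 74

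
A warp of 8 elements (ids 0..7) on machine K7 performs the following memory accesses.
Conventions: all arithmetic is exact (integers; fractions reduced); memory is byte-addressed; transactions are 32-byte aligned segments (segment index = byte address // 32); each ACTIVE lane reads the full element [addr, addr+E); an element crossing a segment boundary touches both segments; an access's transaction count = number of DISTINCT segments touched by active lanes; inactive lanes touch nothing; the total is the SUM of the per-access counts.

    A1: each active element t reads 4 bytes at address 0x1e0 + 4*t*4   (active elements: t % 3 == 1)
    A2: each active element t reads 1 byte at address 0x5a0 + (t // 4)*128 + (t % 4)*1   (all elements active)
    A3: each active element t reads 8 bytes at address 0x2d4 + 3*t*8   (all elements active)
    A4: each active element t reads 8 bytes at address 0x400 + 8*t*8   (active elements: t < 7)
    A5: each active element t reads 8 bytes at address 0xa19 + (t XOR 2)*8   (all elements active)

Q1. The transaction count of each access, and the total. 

A1: 3 transactions
A2: 2 transactions
A3: 7 transactions
A4: 7 transactions
A5: 3 transactions

Answer: 3,2,7,7,3; total 22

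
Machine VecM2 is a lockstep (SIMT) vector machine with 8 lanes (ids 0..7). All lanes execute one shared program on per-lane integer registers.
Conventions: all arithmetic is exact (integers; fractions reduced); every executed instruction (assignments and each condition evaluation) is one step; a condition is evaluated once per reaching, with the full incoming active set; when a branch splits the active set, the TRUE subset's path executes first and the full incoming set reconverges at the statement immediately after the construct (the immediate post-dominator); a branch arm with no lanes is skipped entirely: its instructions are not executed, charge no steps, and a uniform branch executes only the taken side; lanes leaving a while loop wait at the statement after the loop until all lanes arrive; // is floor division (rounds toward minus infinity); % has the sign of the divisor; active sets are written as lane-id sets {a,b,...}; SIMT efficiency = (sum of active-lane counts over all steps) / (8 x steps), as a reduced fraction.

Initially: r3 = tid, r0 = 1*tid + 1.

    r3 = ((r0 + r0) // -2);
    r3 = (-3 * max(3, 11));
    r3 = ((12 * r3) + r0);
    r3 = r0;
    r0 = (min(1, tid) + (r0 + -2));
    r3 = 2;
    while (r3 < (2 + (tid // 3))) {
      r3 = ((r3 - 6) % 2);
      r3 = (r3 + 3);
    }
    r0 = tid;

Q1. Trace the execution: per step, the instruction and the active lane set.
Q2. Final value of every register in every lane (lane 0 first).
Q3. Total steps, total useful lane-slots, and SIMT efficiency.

step 0: r3 <- ((r0 + r0) // -2)      {0,1,2,3,4,5,6,7}
step 1: r3 <- (-3 * max(3, 11))      {0,1,2,3,4,5,6,7}
step 2: r3 <- ((12 * r3) + r0)       {0,1,2,3,4,5,6,7}
step 3: r3 <- r0                     {0,1,2,3,4,5,6,7}
step 4: r0 <- (min(1, tid) + (r0 + -2)) {0,1,2,3,4,5,6,7}
step 5: r3 <- 2                      {0,1,2,3,4,5,6,7}
step 6: eval (r3 < (2 + (tid // 3))) {0,1,2,3,4,5,6,7}
step 7: r3 <- ((r3 - 6) % 2)         {3,4,5,6,7}
step 8: r3 <- (r3 + 3)               {3,4,5,6,7}
step 9: eval (r3 < (2 + (tid // 3))) {3,4,5,6,7}
step 10: r3 <- ((r3 - 6) % 2)         {6,7}
step 11: r3 <- (r3 + 3)               {6,7}
step 12: eval (r3 < (2 + (tid // 3))) {6,7}
step 13: r0 <- tid                    {0,1,2,3,4,5,6,7}

Answer: 14 steps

r3: 2,2,2,3,3,3,4,4
r0: 0,1,2,3,4,5,6,7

steps = 14; useful = 85; efficiency = 85/112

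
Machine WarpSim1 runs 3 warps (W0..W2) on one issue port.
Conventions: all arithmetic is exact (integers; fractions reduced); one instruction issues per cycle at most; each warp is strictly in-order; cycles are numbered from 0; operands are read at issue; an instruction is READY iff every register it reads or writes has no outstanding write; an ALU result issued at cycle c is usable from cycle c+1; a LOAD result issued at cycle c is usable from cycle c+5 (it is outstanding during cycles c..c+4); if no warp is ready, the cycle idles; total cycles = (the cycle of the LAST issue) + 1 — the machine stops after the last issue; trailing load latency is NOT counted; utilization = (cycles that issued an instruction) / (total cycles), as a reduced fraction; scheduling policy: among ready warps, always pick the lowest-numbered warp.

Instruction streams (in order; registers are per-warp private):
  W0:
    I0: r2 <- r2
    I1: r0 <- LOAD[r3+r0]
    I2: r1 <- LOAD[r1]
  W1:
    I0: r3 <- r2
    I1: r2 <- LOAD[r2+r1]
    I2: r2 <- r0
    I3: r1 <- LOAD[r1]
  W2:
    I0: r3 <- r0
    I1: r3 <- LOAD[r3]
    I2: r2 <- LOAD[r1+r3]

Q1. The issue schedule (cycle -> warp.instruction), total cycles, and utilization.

cycle 0: W0.I0
cycle 1: W0.I1
cycle 2: W0.I2
cycle 3: W1.I0
cycle 4: W1.I1
cycle 5: W2.I0
cycle 6: W2.I1
cycle 7: idle
cycle 8: idle
cycle 9: W1.I2
cycle 10: W1.I3
cycle 11: W2.I2

Answer: 12 cycles, utilization 5/6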